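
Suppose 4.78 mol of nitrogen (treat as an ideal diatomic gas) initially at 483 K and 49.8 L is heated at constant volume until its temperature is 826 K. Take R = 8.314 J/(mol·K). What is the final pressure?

659 kPa

P₁ = nRT₁/V₁ = 4.78×8.314×483/49.8 = 385 kPa.
Isochoric: V stays 49.8 L; P/T = const ⇒ T₂ = 826 K, P₂ = 659 kPa.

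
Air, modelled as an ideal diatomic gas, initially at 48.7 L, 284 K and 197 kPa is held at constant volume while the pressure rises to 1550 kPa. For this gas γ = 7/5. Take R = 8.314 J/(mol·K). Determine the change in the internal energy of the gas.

n = P₁V₁/(RT₁) = 197×48.7/(8.314×284) = 4.06 mol.
Isochoric: V stays 48.7 L; P/T = const ⇒ T₂ = 2230 K, P₂ = 1550 kPa.
For an ideal gas ΔU = nCvΔT with Cv = (5/2)R = 20.8 J/(mol·K).
ΔU = 4.06×20.8×(2230−284) = 165000 J.

165000 J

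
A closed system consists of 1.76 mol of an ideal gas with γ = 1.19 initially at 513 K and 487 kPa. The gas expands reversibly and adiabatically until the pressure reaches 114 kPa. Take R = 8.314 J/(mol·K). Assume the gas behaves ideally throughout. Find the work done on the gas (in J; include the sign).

V₁ = nRT₁/P₁ = 1.76×8.314×513/487 = 15.4 L.
Adiabatic: T₂/T₁ = (P₂/P₁)^((γ−1)/γ) ⇒ T₂ = 513×(0.234)^0.160 = 407 K; V₂ = 52.2 L.
ΔU = nCvΔT = 1.76×43.8×(407−513) = -8180 J.
Q = 0 for an adiabatic process, so W = −ΔU = 8180 J.
Work done on the gas = −W_by = -8180 J.

-8180 J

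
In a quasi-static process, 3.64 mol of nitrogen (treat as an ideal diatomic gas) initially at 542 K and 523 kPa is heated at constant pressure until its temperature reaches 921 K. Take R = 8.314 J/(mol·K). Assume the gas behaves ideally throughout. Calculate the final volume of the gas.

53.3 L

V₁ = nRT₁/P₁ = 3.64×8.314×542/523 = 31.4 L.
Isobaric: P stays 523 kPa; V/T = const ⇒ T₂ = 921 K, V₂ = 53.3 L.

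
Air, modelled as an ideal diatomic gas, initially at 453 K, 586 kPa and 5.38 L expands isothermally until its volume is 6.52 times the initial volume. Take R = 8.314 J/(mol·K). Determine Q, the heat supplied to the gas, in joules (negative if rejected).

5910 J

n = P₁V₁/(RT₁) = 586×5.38/(8.314×453) = 0.837 mol.
Isothermal: T stays 453 K; PV = const ⇒ V₂ = 35.1 L, P₂ = 89.9 kPa.
ΔU = 0 (ideal gas, T constant).
W = nRT ln(V₂/V₁) = 0.837×8.314×453×ln(6.52) = 5910 J.
Q = ΔU + W = 5910 J.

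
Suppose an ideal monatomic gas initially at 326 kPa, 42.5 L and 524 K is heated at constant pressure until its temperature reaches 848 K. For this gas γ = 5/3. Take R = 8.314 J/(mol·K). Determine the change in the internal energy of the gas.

12900 J

n = P₁V₁/(RT₁) = 326×42.5/(8.314×524) = 3.18 mol.
Isobaric: P stays 326 kPa; V/T = const ⇒ T₂ = 848 K, V₂ = 68.8 L.
For an ideal gas ΔU = nCvΔT with Cv = (3/2)R = 12.5 J/(mol·K).
ΔU = 3.18×12.5×(848−524) = 12900 J.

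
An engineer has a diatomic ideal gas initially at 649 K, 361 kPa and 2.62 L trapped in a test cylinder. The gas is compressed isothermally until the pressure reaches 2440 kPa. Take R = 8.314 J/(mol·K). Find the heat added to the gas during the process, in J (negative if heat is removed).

n = P₁V₁/(RT₁) = 361×2.62/(8.314×649) = 0.175 mol.
Isothermal: T stays 649 K; PV = const ⇒ V₂ = 0.388 L, P₂ = 2440 kPa.
ΔU = 0 (ideal gas, T constant).
W = nRT ln(V₂/V₁) = 0.175×8.314×649×ln(0.148) = -1810 J.
Q = ΔU + W = -1810 J.

-1810 J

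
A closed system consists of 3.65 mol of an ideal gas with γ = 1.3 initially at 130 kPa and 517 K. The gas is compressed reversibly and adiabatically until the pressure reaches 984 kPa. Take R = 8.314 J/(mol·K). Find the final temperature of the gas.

825 K

V₁ = nRT₁/P₁ = 3.65×8.314×517/130 = 121 L.
Adiabatic: T₂/T₁ = (P₂/P₁)^((γ−1)/γ) ⇒ T₂ = 517×(7.57)^0.231 = 825 K; V₂ = 25.4 L.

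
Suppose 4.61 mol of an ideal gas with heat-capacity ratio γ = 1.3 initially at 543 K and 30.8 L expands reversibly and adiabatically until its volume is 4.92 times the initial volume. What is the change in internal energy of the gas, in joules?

-26400 J

P₁ = nRT₁/V₁ = 4.61×8.314×543/30.8 = 676 kPa.
Adiabatic: TV^(γ−1) = const ⇒ T₂ = 543×(0.203)^0.300 = 337 K; PV^γ = const ⇒ P₂ = 85.2 kPa.
For an ideal gas ΔU = nCvΔT with Cv = R/(γ−1) = 27.7 J/(mol·K).
ΔU = 4.61×27.7×(337−543) = -26400 J.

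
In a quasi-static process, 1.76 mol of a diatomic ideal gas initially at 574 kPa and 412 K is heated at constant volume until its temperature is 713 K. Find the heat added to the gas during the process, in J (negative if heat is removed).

11000 J

V₁ = nRT₁/P₁ = 1.76×8.314×412/574 = 10.5 L.
Isochoric: V stays 10.5 L; P/T = const ⇒ T₂ = 713 K, P₂ = 993 kPa.
W = 0 (no volume change).
ΔU = nCvΔT = 1.76×20.8×(713−412) = 11000 J.
Q = ΔU = 11000 J.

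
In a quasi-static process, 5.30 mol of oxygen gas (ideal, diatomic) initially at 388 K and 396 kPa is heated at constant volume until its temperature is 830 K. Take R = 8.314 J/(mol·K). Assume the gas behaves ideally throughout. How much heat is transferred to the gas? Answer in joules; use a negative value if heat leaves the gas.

48700 J

V₁ = nRT₁/P₁ = 5.30×8.314×388/396 = 43.2 L.
Isochoric: V stays 43.2 L; P/T = const ⇒ T₂ = 830 K, P₂ = 847 kPa.
W = 0 (no volume change).
ΔU = nCvΔT = 5.30×20.8×(830−388) = 48700 J.
Q = ΔU = 48700 J.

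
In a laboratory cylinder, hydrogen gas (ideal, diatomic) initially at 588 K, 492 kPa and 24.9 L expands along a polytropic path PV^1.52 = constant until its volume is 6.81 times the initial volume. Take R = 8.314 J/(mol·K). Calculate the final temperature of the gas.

Polytropic n=1.52: T₂ = T₁(V₁/V₂)^(n−1) = 588×(0.147)^0.52 = 217 K; P₂ = P₁(V₁/V₂)^n = 26.6 kPa.

217 K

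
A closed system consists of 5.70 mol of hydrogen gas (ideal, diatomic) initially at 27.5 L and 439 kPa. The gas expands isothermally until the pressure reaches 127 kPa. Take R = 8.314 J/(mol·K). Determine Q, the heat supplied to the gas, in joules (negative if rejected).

15000 J

T₁ = P₁V₁/(nR) = 439×27.5/(5.70×8.314) = 255 K.
Isothermal: T stays 255 K; PV = const ⇒ V₂ = 95.1 L, P₂ = 127 kPa.
ΔU = 0 (ideal gas, T constant).
W = nRT ln(V₂/V₁) = 5.70×8.314×255×ln(3.46) = 15000 J.
Q = ΔU + W = 15000 J.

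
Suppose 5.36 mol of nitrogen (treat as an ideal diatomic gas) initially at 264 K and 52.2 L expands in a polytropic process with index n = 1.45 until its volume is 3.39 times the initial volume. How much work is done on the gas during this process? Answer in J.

-11100 J

P₁ = nRT₁/V₁ = 5.36×8.314×264/52.2 = 225 kPa.
Polytropic n=1.45: T₂ = T₁(V₁/V₂)^(n−1) = 264×(0.295)^0.45 = 152 K; P₂ = P₁(V₁/V₂)^n = 38.4 kPa.
W = (P₁V₁−P₂V₂)/(n−1) = (225×52.2−38.4×177)/0.45 = 11100 J.
Work done on the gas = −W_by = -11100 J.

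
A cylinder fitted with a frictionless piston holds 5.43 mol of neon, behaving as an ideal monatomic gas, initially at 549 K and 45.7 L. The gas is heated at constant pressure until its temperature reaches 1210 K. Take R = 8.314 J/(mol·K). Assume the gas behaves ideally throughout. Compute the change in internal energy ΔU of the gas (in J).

44800 J

P₁ = nRT₁/V₁ = 5.43×8.314×549/45.7 = 542 kPa.
Isobaric: P stays 542 kPa; V/T = const ⇒ T₂ = 1210 K, V₂ = 101 L.
For an ideal gas ΔU = nCvΔT with Cv = (3/2)R = 12.5 J/(mol·K).
ΔU = 5.43×12.5×(1210−549) = 44800 J.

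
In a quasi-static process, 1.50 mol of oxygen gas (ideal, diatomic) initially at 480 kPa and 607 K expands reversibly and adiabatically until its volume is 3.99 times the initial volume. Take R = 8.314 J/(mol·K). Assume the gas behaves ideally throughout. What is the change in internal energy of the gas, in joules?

-8040 J

V₁ = nRT₁/P₁ = 1.50×8.314×607/480 = 15.8 L.
Adiabatic: TV^(γ−1) = const ⇒ T₂ = 607×(0.251)^0.400 = 349 K; PV^γ = const ⇒ P₂ = 69.2 kPa.
For an ideal gas ΔU = nCvΔT with Cv = (5/2)R = 20.8 J/(mol·K).
ΔU = 1.50×20.8×(349−607) = -8040 J.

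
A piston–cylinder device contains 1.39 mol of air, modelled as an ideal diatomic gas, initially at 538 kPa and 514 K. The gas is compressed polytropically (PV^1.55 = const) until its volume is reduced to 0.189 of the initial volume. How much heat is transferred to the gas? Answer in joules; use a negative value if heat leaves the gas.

6080 J

V₁ = nRT₁/P₁ = 1.39×8.314×514/538 = 11.0 L.
Polytropic n=1.55: T₂ = T₁(V₁/V₂)^(n−1) = 514×(5.29)^0.55 = 1290 K; P₂ = P₁(V₁/V₂)^n = 7120 kPa.
W = (P₁V₁−P₂V₂)/(n−1) = (538×11.0−7120×2.09)/0.55 = -16200 J.
ΔU = nCvΔT = 1.39×20.8×(1290−514) = 22300 J.
Q = ΔU + W = 6080 J.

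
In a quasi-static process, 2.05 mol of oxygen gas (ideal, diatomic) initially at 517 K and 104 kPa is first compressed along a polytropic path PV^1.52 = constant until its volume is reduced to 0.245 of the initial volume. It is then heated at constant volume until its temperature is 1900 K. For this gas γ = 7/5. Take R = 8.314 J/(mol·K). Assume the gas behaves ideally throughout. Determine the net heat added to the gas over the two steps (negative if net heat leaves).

V₁ = nRT₁/P₁ = 2.05×8.314×517/104 = 84.7 L.
Step 1 — Polytropic n=1.52: T₂ = T₁(V₁/V₂)^(n−1) = 517×(4.08)^0.52 = 1070 K; P₂ = P₁(V₁/V₂)^n = 882 kPa.
W = (P₁V₁−P₂V₂)/(n−1) = (104×84.7−882×20.8)/0.52 = -18300 J.
ΔU = nCvΔT = 2.05×20.8×(1070−517) = 23700 J.
Q = ΔU + W = 5480 J.
State after step 1: P = 882 kPa, V = 20.8 L, T = 1070 K.
Step 2 — Isochoric: V stays 20.8 L; P/T = const ⇒ T₂ = 1900 K, P₂ = 1560 kPa.
W = 0 (no volume change).
ΔU = nCvΔT = 2.05×20.8×(1900−1070) = 35200 J.
Q = ΔU = 35200 J.
Net over both steps: W = -18300 J, Q = 40700 J, ΔU = 58900 J.

40700 J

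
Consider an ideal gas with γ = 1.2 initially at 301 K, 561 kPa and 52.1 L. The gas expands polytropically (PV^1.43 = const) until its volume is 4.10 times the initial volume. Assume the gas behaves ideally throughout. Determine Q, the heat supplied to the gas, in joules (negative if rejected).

n = P₁V₁/(RT₁) = 561×52.1/(8.314×301) = 11.7 mol.
Polytropic n=1.43: T₂ = T₁(V₁/V₂)^(n−1) = 301×(0.244)^0.43 = 164 K; P₂ = P₁(V₁/V₂)^n = 74.6 kPa.
W = (P₁V₁−P₂V₂)/(n−1) = (561×52.1−74.6×214)/0.43 = 30900 J.
ΔU = nCvΔT = 11.7×41.6×(164−301) = -66500 J.
Q = ΔU + W = -35600 J.

-35600 J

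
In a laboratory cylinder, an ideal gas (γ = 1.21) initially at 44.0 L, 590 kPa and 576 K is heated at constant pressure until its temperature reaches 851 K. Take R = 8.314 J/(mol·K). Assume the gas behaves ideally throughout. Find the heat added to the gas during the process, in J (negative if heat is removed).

n = P₁V₁/(RT₁) = 590×44.0/(8.314×576) = 5.42 mol.
Isobaric: P stays 590 kPa; V/T = const ⇒ T₂ = 851 K, V₂ = 65.0 L.
W = PΔV = 590×(65.0−44.0) kPa·L = 12400 J.
ΔU = nCvΔT = 5.42×39.6×(851−576) = 59000 J.
Q = ΔU + W = nCpΔT = 71400 J.

71400 J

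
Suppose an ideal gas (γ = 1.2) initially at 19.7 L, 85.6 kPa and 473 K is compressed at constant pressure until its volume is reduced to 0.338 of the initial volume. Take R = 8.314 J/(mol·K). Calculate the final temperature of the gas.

160 K

Isobaric: P stays 85.6 kPa; V/T = const ⇒ T₂ = 160 K, V₂ = 6.66 L.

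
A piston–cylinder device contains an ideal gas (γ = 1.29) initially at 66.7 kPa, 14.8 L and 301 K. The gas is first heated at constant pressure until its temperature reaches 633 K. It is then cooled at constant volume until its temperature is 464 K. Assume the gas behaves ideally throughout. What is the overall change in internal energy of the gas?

1840 J

n = P₁V₁/(RT₁) = 66.7×14.8/(8.314×301) = 0.394 mol.
Step 1 — Isobaric: P stays 66.7 kPa; V/T = const ⇒ T₂ = 633 K, V₂ = 31.1 L.
W = PΔV = 66.7×(31.1−14.8) kPa·L = 1090 J.
ΔU = nCvΔT = 0.394×28.7×(633−301) = 3750 J.
Q = ΔU + W = nCpΔT = 4840 J.
State after step 1: P = 66.7 kPa, V = 31.1 L, T = 633 K.
Step 2 — Isochoric: V stays 31.1 L; P/T = const ⇒ T₂ = 464 K, P₂ = 48.9 kPa.
W = 0 (no volume change).
ΔU = nCvΔT = 0.394×28.7×(464−633) = -1910 J.
Q = ΔU = -1910 J.
Net over both steps: W = 1090 J, Q = 2930 J, ΔU = 1840 J.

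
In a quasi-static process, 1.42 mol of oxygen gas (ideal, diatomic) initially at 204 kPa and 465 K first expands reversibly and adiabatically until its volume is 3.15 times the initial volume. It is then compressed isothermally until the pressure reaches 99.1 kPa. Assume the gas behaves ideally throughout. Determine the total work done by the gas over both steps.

1980 J

V₁ = nRT₁/P₁ = 1.42×8.314×465/204 = 26.9 L.
Step 1 — Adiabatic: TV^(γ−1) = const ⇒ T₂ = 465×(0.317)^0.400 = 294 K; PV^γ = const ⇒ P₂ = 40.9 kPa.
ΔU = nCvΔT = 1.42×20.8×(294−465) = -5050 J.
Q = 0 for an adiabatic process, so W = −ΔU = 5050 J.
State after step 1: P = 40.9 kPa, V = 84.8 L, T = 294 K.
Step 2 — Isothermal: T stays 294 K; PV = const ⇒ V₂ = 35.0 L, P₂ = 99.1 kPa.
ΔU = 0 (ideal gas, T constant).
W = nRT ln(V₂/V₁) = 1.42×8.314×294×ln(0.413) = -3070 J.
Q = ΔU + W = -3070 J.
Net over both steps: W = 1980 J, Q = -3070 J, ΔU = -5050 J.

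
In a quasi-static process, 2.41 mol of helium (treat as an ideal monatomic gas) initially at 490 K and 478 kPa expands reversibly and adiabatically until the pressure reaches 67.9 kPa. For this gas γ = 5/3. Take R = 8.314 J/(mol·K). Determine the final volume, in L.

V₁ = nRT₁/P₁ = 2.41×8.314×490/478 = 20.5 L.
Adiabatic: T₂/T₁ = (P₂/P₁)^((γ−1)/γ) ⇒ T₂ = 490×(0.142)^0.400 = 224 K; V₂ = 66.2 L.

66.2 L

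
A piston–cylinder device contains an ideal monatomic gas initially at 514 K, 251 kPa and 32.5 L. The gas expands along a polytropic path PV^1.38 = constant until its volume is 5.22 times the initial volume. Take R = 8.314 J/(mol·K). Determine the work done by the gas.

n = P₁V₁/(RT₁) = 251×32.5/(8.314×514) = 1.91 mol.
Polytropic n=1.38: T₂ = T₁(V₁/V₂)^(n−1) = 514×(0.192)^0.38 = 274 K; P₂ = P₁(V₁/V₂)^n = 25.7 kPa.
W = (P₁V₁−P₂V₂)/(n−1) = (251×32.5−25.7×170)/0.38 = 10000 J.

10000 J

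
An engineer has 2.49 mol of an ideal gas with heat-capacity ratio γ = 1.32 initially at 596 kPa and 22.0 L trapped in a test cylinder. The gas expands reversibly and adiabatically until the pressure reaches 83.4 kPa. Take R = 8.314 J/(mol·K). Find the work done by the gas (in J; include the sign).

T₁ = P₁V₁/(nR) = 596×22.0/(2.49×8.314) = 633 K.
Adiabatic: T₂/T₁ = (P₂/P₁)^((γ−1)/γ) ⇒ T₂ = 633×(0.140)^0.242 = 393 K; V₂ = 97.6 L.
ΔU = nCvΔT = 2.49×26.0×(393−633) = -15500 J.
Q = 0 for an adiabatic process, so W = −ΔU = 15500 J.

15500 J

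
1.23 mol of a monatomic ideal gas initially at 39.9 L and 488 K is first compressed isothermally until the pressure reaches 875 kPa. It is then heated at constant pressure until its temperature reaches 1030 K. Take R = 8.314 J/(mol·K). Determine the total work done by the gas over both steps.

-4170 J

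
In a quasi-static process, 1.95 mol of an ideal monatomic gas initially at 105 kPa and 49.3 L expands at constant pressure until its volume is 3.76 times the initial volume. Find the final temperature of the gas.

T₁ = P₁V₁/(nR) = 105×49.3/(1.95×8.314) = 319 K.
Isobaric: P stays 105 kPa; V/T = const ⇒ T₂ = 1200 K, V₂ = 185 L.

1200 K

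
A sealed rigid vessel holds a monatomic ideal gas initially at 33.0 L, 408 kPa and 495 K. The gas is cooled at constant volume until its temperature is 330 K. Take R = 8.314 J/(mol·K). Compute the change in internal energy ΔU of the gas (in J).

n = P₁V₁/(RT₁) = 408×33.0/(8.314×495) = 3.27 mol.
Isochoric: V stays 33.0 L; P/T = const ⇒ T₂ = 330 K, P₂ = 272 kPa.
For an ideal gas ΔU = nCvΔT with Cv = (3/2)R = 12.5 J/(mol·K).
ΔU = 3.27×12.5×(330−495) = -6730 J.

-6730 J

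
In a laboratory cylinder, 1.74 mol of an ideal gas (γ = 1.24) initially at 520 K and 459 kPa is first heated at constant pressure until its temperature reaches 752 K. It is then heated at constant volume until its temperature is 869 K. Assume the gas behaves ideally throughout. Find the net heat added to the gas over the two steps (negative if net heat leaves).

24400 J

V₁ = nRT₁/P₁ = 1.74×8.314×520/459 = 16.4 L.
Step 1 — Isobaric: P stays 459 kPa; V/T = const ⇒ T₂ = 752 K, V₂ = 23.7 L.
W = PΔV = 459×(23.7−16.4) kPa·L = 3360 J.
ΔU = nCvΔT = 1.74×34.6×(752−520) = 14000 J.
Q = ΔU + W = nCpΔT = 17300 J.
State after step 1: P = 459 kPa, V = 23.7 L, T = 752 K.
Step 2 — Isochoric: V stays 23.7 L; P/T = const ⇒ T₂ = 869 K, P₂ = 530 kPa.
W = 0 (no volume change).
ΔU = nCvΔT = 1.74×34.6×(869−752) = 7050 J.
Q = ΔU = 7050 J.
Net over both steps: W = 3360 J, Q = 24400 J, ΔU = 21000 J.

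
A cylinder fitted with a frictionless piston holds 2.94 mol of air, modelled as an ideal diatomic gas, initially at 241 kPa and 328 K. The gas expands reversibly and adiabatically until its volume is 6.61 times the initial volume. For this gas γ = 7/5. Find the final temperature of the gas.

154 K

V₁ = nRT₁/P₁ = 2.94×8.314×328/241 = 33.3 L.
Adiabatic: TV^(γ−1) = const ⇒ T₂ = 328×(0.151)^0.400 = 154 K; PV^γ = const ⇒ P₂ = 17.1 kPa.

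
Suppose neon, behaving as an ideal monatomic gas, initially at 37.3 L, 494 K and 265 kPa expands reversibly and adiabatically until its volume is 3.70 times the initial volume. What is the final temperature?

207 K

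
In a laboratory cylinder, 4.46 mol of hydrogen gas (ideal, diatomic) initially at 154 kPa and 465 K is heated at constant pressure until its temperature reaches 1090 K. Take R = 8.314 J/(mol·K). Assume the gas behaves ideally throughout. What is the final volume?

V₁ = nRT₁/P₁ = 4.46×8.314×465/154 = 112 L.
Isobaric: P stays 154 kPa; V/T = const ⇒ T₂ = 1090 K, V₂ = 262 L.

262 L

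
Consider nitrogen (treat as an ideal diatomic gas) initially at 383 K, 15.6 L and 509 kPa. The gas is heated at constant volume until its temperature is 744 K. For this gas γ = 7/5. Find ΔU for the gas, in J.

18700 J

n = P₁V₁/(RT₁) = 509×15.6/(8.314×383) = 2.49 mol.
Isochoric: V stays 15.6 L; P/T = const ⇒ T₂ = 744 K, P₂ = 989 kPa.
For an ideal gas ΔU = nCvΔT with Cv = (5/2)R = 20.8 J/(mol·K).
ΔU = 2.49×20.8×(744−383) = 18700 J.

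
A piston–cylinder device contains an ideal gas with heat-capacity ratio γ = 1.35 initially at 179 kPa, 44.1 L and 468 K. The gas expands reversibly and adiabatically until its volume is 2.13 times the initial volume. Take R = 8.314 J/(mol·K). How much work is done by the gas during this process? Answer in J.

5240 J

n = P₁V₁/(RT₁) = 179×44.1/(8.314×468) = 2.03 mol.
Adiabatic: TV^(γ−1) = const ⇒ T₂ = 468×(0.469)^0.350 = 359 K; PV^γ = const ⇒ P₂ = 64.5 kPa.
ΔU = nCvΔT = 2.03×23.8×(359−468) = -5240 J.
Q = 0 for an adiabatic process, so W = −ΔU = 5240 J.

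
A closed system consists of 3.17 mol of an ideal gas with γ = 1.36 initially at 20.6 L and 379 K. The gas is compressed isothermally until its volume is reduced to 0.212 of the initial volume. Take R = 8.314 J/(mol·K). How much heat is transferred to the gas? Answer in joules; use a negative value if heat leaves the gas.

-15500 J

P₁ = nRT₁/V₁ = 3.17×8.314×379/20.6 = 485 kPa.
Isothermal: T stays 379 K; PV = const ⇒ V₂ = 4.37 L, P₂ = 2290 kPa.
ΔU = 0 (ideal gas, T constant).
W = nRT ln(V₂/V₁) = 3.17×8.314×379×ln(0.212) = -15500 J.
Q = ΔU + W = -15500 J.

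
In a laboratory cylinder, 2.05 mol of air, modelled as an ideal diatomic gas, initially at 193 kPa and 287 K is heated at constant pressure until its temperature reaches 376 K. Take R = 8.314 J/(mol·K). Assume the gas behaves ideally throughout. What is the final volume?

33.2 L

V₁ = nRT₁/P₁ = 2.05×8.314×287/193 = 25.3 L.
Isobaric: P stays 193 kPa; V/T = const ⇒ T₂ = 376 K, V₂ = 33.2 L.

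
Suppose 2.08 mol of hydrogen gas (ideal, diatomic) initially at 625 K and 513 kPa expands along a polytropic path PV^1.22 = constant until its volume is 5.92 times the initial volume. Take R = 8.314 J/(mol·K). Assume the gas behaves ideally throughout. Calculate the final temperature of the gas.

V₁ = nRT₁/P₁ = 2.08×8.314×625/513 = 21.1 L.
Polytropic n=1.22: T₂ = T₁(V₁/V₂)^(n−1) = 625×(0.169)^0.22 = 423 K; P₂ = P₁(V₁/V₂)^n = 58.6 kPa.

423 K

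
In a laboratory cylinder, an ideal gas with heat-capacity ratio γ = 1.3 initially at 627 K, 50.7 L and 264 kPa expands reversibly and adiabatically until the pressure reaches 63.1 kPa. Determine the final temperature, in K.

451 K

Adiabatic: T₂/T₁ = (P₂/P₁)^((γ−1)/γ) ⇒ T₂ = 627×(0.239)^0.231 = 451 K; V₂ = 152 L.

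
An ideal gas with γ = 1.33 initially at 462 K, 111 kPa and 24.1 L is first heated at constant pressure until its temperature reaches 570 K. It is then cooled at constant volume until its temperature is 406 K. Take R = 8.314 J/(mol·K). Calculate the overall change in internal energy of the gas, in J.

-983 J

n = P₁V₁/(RT₁) = 111×24.1/(8.314×462) = 0.696 mol.
Step 1 — Isobaric: P stays 111 kPa; V/T = const ⇒ T₂ = 570 K, V₂ = 29.7 L.
W = PΔV = 111×(29.7−24.1) kPa·L = 625 J.
ΔU = nCvΔT = 0.696×25.2×(570−462) = 1890 J.
Q = ΔU + W = nCpΔT = 2520 J.
State after step 1: P = 111 kPa, V = 29.7 L, T = 570 K.
Step 2 — Isochoric: V stays 29.7 L; P/T = const ⇒ T₂ = 406 K, P₂ = 79.1 kPa.
W = 0 (no volume change).
ΔU = nCvΔT = 0.696×25.2×(406−570) = -2880 J.
Q = ΔU = -2880 J.
Net over both steps: W = 625 J, Q = -357 J, ΔU = -983 J.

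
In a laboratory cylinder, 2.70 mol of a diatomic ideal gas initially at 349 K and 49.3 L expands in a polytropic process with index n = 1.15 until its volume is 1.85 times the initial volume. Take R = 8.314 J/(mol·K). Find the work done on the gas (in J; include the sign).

P₁ = nRT₁/V₁ = 2.70×8.314×349/49.3 = 159 kPa.
Polytropic n=1.15: T₂ = T₁(V₁/V₂)^(n−1) = 349×(0.541)^0.15 = 318 K; P₂ = P₁(V₁/V₂)^n = 78.3 kPa.
W = (P₁V₁−P₂V₂)/(n−1) = (159×49.3−78.3×91.2)/0.15 = 4600 J.
Work done on the gas = −W_by = -4600 J.

-4600 J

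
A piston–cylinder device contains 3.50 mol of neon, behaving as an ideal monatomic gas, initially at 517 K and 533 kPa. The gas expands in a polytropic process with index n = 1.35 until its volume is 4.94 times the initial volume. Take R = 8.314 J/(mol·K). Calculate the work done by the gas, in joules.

V₁ = nRT₁/P₁ = 3.50×8.314×517/533 = 28.2 L.
Polytropic n=1.35: T₂ = T₁(V₁/V₂)^(n−1) = 517×(0.202)^0.35 = 296 K; P₂ = P₁(V₁/V₂)^n = 61.7 kPa.
W = (P₁V₁−P₂V₂)/(n−1) = (533×28.2−61.7×139)/0.35 = 18400 J.

18400 J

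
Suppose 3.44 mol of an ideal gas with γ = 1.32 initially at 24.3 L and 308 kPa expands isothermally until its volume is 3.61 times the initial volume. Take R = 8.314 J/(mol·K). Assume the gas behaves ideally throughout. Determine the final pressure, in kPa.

85.3 kPa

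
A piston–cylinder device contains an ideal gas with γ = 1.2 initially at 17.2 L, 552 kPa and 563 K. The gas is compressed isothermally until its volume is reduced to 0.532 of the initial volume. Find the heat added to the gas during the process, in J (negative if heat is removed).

n = P₁V₁/(RT₁) = 552×17.2/(8.314×563) = 2.03 mol.
Isothermal: T stays 563 K; PV = const ⇒ V₂ = 9.15 L, P₂ = 1040 kPa.
ΔU = 0 (ideal gas, T constant).
W = nRT ln(V₂/V₁) = 2.03×8.314×563×ln(0.532) = -5990 J.
Q = ΔU + W = -5990 J.

-5990 J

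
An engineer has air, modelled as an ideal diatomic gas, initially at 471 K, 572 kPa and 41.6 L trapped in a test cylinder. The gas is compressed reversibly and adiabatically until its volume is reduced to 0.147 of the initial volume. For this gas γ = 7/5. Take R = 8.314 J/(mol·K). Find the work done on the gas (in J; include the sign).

68600 J

n = P₁V₁/(RT₁) = 572×41.6/(8.314×471) = 6.08 mol.
Adiabatic: TV^(γ−1) = const ⇒ T₂ = 471×(6.80)^0.400 = 1010 K; PV^γ = const ⇒ P₂ = 8380 kPa.
ΔU = nCvΔT = 6.08×20.8×(1010−471) = 68600 J.
Q = 0 for an adiabatic process, so W = −ΔU = -68600 J.
Work done on the gas = −W_by = 68600 J.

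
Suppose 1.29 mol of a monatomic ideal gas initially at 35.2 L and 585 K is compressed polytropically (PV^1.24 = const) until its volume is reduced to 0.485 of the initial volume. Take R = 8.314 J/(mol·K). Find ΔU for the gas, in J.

1780 J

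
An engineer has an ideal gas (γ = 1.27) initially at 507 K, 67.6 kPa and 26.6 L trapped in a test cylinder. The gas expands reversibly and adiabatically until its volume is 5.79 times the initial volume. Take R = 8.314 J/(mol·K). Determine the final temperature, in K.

Adiabatic: TV^(γ−1) = const ⇒ T₂ = 507×(0.173)^0.270 = 316 K; PV^γ = const ⇒ P₂ = 7.27 kPa.

316 K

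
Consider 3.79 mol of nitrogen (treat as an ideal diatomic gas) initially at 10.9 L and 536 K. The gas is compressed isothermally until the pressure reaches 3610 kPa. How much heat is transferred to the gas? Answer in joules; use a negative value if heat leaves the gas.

-14300 J

P₁ = nRT₁/V₁ = 3.79×8.314×536/10.9 = 1550 kPa.
Isothermal: T stays 536 K; PV = const ⇒ V₂ = 4.68 L, P₂ = 3610 kPa.
ΔU = 0 (ideal gas, T constant).
W = nRT ln(V₂/V₁) = 3.79×8.314×536×ln(0.429) = -14300 J.
Q = ΔU + W = -14300 J.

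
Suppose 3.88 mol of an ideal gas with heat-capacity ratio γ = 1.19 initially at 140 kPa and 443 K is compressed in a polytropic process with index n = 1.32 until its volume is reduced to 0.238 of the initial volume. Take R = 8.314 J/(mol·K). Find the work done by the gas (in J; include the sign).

V₁ = nRT₁/P₁ = 3.88×8.314×443/140 = 102 L.
Polytropic n=1.32: T₂ = T₁(V₁/V₂)^(n−1) = 443×(4.20)^0.32 = 701 K; P₂ = P₁(V₁/V₂)^n = 931 kPa.
W = (P₁V₁−P₂V₂)/(n−1) = (140×102−931×24.3)/0.32 = -26000 J.

-26000 J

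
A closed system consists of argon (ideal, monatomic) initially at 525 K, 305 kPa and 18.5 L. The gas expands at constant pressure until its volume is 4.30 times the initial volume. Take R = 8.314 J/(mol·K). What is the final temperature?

2260 K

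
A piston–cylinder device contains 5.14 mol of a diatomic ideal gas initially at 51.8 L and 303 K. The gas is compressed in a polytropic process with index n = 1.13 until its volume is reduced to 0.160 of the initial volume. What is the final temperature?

385 K

P₁ = nRT₁/V₁ = 5.14×8.314×303/51.8 = 250 kPa.
Polytropic n=1.13: T₂ = T₁(V₁/V₂)^(n−1) = 303×(6.25)^0.13 = 385 K; P₂ = P₁(V₁/V₂)^n = 1980 kPa.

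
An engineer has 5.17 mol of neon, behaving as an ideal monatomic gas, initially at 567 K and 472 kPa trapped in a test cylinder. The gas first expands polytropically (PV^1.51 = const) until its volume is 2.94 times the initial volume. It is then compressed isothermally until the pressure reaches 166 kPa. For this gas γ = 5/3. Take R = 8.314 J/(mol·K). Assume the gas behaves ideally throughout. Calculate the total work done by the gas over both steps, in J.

V₁ = nRT₁/P₁ = 5.17×8.314×567/472 = 51.6 L.
Step 1 — Polytropic n=1.51: T₂ = T₁(V₁/V₂)^(n−1) = 567×(0.340)^0.51 = 327 K; P₂ = P₁(V₁/V₂)^n = 92.6 kPa.
W = (P₁V₁−P₂V₂)/(n−1) = (472×51.6−92.6×152)/0.51 = 20200 J.
ΔU = nCvΔT = 5.17×12.5×(327−567) = -15500 J.
Q = ΔU + W = 4750 J.
State after step 1: P = 92.6 kPa, V = 152 L, T = 327 K.
Step 2 — Isothermal: T stays 327 K; PV = const ⇒ V₂ = 84.7 L, P₂ = 166 kPa.
ΔU = 0 (ideal gas, T constant).
W = nRT ln(V₂/V₁) = 5.17×8.314×327×ln(0.558) = -8200 J.
Q = ΔU + W = -8200 J.
Net over both steps: W = 12000 J, Q = -3450 J, ΔU = -15500 J.

12000 J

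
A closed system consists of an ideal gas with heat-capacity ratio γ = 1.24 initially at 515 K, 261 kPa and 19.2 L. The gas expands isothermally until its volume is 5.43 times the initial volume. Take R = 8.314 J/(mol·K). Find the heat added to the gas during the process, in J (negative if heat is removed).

n = P₁V₁/(RT₁) = 261×19.2/(8.314×515) = 1.17 mol.
Isothermal: T stays 515 K; PV = const ⇒ V₂ = 104 L, P₂ = 48.1 kPa.
ΔU = 0 (ideal gas, T constant).
W = nRT ln(V₂/V₁) = 1.17×8.314×515×ln(5.43) = 8480 J.
Q = ΔU + W = 8480 J.

8480 J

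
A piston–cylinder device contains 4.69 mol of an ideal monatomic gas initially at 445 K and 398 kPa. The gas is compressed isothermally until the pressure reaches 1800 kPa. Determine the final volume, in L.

9.64 L

V₁ = nRT₁/P₁ = 4.69×8.314×445/398 = 43.6 L.
Isothermal: T stays 445 K; PV = const ⇒ V₂ = 9.64 L, P₂ = 1800 kPa.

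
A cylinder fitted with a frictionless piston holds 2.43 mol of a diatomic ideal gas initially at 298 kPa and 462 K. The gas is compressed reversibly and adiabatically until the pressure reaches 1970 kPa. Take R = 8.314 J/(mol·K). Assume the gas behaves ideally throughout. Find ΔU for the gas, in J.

16700 J

V₁ = nRT₁/P₁ = 2.43×8.314×462/298 = 31.3 L.
Adiabatic: T₂/T₁ = (P₂/P₁)^((γ−1)/γ) ⇒ T₂ = 462×(6.61)^0.286 = 792 K; V₂ = 8.13 L.
For an ideal gas ΔU = nCvΔT with Cv = (5/2)R = 20.8 J/(mol·K).
ΔU = 2.43×20.8×(792−462) = 16700 J.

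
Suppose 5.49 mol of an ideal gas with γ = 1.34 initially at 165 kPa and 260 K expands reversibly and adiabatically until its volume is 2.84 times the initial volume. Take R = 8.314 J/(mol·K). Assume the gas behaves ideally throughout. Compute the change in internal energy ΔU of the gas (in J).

-10400 J

V₁ = nRT₁/P₁ = 5.49×8.314×260/165 = 71.9 L.
Adiabatic: TV^(γ−1) = const ⇒ T₂ = 260×(0.352)^0.340 = 182 K; PV^γ = const ⇒ P₂ = 40.7 kPa.
For an ideal gas ΔU = nCvΔT with Cv = R/(γ−1) = 24.5 J/(mol·K).
ΔU = 5.49×24.5×(182−260) = -10400 J.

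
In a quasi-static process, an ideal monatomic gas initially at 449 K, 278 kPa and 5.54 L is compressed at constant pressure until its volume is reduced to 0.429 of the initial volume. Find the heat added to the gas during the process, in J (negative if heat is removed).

n = P₁V₁/(RT₁) = 278×5.54/(8.314×449) = 0.413 mol.
Isobaric: P stays 278 kPa; V/T = const ⇒ T₂ = 193 K, V₂ = 2.38 L.
W = PΔV = 278×(2.38−5.54) kPa·L = -879 J.
ΔU = nCvΔT = 0.413×12.5×(193−449) = -1320 J.
Q = ΔU + W = nCpΔT = -2200 J.

-2200 J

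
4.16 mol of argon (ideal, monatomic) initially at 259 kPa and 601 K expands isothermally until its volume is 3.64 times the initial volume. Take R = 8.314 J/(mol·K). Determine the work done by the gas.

26900 J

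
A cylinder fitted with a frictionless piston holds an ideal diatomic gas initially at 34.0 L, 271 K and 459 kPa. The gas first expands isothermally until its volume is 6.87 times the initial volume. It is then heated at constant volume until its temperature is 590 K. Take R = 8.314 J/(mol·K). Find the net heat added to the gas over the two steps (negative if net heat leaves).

n = P₁V₁/(RT₁) = 459×34.0/(8.314×271) = 6.93 mol.
Step 1 — Isothermal: T stays 271 K; PV = const ⇒ V₂ = 234 L, P₂ = 66.8 kPa.
ΔU = 0 (ideal gas, T constant).
W = nRT ln(V₂/V₁) = 6.93×8.314×271×ln(6.87) = 30100 J.
Q = ΔU + W = 30100 J.
State after step 1: P = 66.8 kPa, V = 234 L, T = 271 K.
Step 2 — Isochoric: V stays 234 L; P/T = const ⇒ T₂ = 590 K, P₂ = 145 kPa.
W = 0 (no volume change).
ΔU = nCvΔT = 6.93×20.8×(590−271) = 45900 J.
Q = ΔU = 45900 J.
Net over both steps: W = 30100 J, Q = 76000 J, ΔU = 45900 J.

76000 J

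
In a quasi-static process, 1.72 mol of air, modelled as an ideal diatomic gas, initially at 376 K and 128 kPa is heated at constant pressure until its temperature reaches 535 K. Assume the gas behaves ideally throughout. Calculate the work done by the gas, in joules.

V₁ = nRT₁/P₁ = 1.72×8.314×376/128 = 42.0 L.
Isobaric: P stays 128 kPa; V/T = const ⇒ T₂ = 535 K, V₂ = 59.8 L.
W = PΔV = 128×(59.8−42.0) kPa·L = 2270 J.

2270 J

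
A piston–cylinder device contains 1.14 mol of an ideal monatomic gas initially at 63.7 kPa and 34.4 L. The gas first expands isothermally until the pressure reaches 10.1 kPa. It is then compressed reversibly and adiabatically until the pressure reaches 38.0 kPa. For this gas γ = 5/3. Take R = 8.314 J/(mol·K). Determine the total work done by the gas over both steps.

T₁ = P₁V₁/(nR) = 63.7×34.4/(1.14×8.314) = 231 K.
Step 1 — Isothermal: T stays 231 K; PV = const ⇒ V₂ = 217 L, P₂ = 10.1 kPa.
ΔU = 0 (ideal gas, T constant).
W = nRT ln(V₂/V₁) = 1.14×8.314×231×ln(6.31) = 4040 J.
Q = ΔU + W = 4040 J.
State after step 1: P = 10.1 kPa, V = 217 L, T = 231 K.
Step 2 — Adiabatic: T₂/T₁ = (P₂/P₁)^((γ−1)/γ) ⇒ T₂ = 231×(3.76)^0.400 = 393 K; V₂ = 98.0 L.
ΔU = nCvΔT = 1.14×12.5×(393−231) = 2300 J.
Q = 0 for an adiabatic process, so W = −ΔU = -2300 J.
Net over both steps: W = 1740 J, Q = 4040 J, ΔU = 2300 J.

1740 J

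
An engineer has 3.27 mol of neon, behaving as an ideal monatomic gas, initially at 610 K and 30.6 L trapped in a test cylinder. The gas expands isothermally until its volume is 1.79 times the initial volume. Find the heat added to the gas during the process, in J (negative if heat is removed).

P₁ = nRT₁/V₁ = 3.27×8.314×610/30.6 = 542 kPa.
Isothermal: T stays 610 K; PV = const ⇒ V₂ = 54.8 L, P₂ = 303 kPa.
ΔU = 0 (ideal gas, T constant).
W = nRT ln(V₂/V₁) = 3.27×8.314×610×ln(1.79) = 9660 J.
Q = ΔU + W = 9660 J.

9660 J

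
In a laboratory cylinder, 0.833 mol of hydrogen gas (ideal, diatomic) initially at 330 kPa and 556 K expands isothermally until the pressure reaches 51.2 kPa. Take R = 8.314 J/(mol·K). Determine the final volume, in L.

75.2 L

V₁ = nRT₁/P₁ = 0.833×8.314×556/330 = 11.7 L.
Isothermal: T stays 556 K; PV = const ⇒ V₂ = 75.2 L, P₂ = 51.2 kPa.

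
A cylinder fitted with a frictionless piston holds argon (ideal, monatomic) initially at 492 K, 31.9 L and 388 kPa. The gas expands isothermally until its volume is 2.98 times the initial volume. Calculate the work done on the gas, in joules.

-13500 J

n = P₁V₁/(RT₁) = 388×31.9/(8.314×492) = 3.03 mol.
Isothermal: T stays 492 K; PV = const ⇒ V₂ = 95.1 L, P₂ = 130 kPa.
W = nRT ln(V₂/V₁) = 3.03×8.314×492×ln(2.98) = 13500 J.
Work done on the gas = −W_by = -13500 J.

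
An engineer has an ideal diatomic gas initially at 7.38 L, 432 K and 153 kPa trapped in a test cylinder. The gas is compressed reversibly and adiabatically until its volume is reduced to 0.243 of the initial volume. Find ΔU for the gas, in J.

n = P₁V₁/(RT₁) = 153×7.38/(8.314×432) = 0.314 mol.
Adiabatic: TV^(γ−1) = const ⇒ T₂ = 432×(4.12)^0.400 = 761 K; PV^γ = const ⇒ P₂ = 1110 kPa.
For an ideal gas ΔU = nCvΔT with Cv = (5/2)R = 20.8 J/(mol·K).
ΔU = 0.314×20.8×(761−432) = 2150 J.

2150 J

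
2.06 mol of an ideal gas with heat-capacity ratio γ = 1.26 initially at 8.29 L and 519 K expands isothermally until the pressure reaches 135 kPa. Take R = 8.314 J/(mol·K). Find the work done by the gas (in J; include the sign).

P₁ = nRT₁/V₁ = 2.06×8.314×519/8.29 = 1070 kPa.
Isothermal: T stays 519 K; PV = const ⇒ V₂ = 65.8 L, P₂ = 135 kPa.
W = nRT ln(V₂/V₁) = 2.06×8.314×519×ln(7.94) = 18400 J.

18400 J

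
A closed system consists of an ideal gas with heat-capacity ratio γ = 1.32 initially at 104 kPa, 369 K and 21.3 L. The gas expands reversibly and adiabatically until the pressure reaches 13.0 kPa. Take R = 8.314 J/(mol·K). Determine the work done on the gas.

-2740 J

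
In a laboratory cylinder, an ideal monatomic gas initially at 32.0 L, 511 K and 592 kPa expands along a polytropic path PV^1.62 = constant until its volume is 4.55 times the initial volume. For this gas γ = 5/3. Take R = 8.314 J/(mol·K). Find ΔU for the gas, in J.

n = P₁V₁/(RT₁) = 592×32.0/(8.314×511) = 4.46 mol.
Polytropic n=1.62: T₂ = T₁(V₁/V₂)^(n−1) = 511×(0.220)^0.62 = 200 K; P₂ = P₁(V₁/V₂)^n = 50.9 kPa.
For an ideal gas ΔU = nCvΔT with Cv = (3/2)R = 12.5 J/(mol·K).
ΔU = 4.46×12.5×(200−511) = -17300 J.

-17300 J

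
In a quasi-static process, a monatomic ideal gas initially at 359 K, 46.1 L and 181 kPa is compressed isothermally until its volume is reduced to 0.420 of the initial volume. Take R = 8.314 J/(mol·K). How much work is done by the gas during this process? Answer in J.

-7240 J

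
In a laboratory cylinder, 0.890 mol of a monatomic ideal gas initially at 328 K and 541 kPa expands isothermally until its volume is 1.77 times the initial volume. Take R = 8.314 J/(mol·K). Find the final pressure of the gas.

306 kPa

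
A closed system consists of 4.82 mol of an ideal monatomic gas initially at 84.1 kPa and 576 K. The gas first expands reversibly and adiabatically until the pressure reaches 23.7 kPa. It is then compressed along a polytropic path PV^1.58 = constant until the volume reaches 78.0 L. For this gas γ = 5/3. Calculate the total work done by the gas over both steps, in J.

V₁ = nRT₁/P₁ = 4.82×8.314×576/84.1 = 274 L.
Step 1 — Adiabatic: T₂/T₁ = (P₂/P₁)^((γ−1)/γ) ⇒ T₂ = 576×(0.282)^0.400 = 347 K; V₂ = 587 L.
ΔU = nCvΔT = 4.82×12.5×(347−576) = -13800 J.
Q = 0 for an adiabatic process, so W = −ΔU = 13800 J.
State after step 1: P = 23.7 kPa, V = 587 L, T = 347 K.
Step 2 — Polytropic n=1.58: T₂ = T₁(V₁/V₂)^(n−1) = 347×(7.52)^0.58 = 1120 K; P₂ = P₁(V₁/V₂)^n = 575 kPa.
W = (P₁V₁−P₂V₂)/(n−1) = (23.7×587−575×78.0)/0.58 = -53300 J.
ΔU = nCvΔT = 4.82×12.5×(1120−347) = 46400 J.
Q = ΔU + W = -6930 J.
Net over both steps: W = -39600 J, Q = -6930 J, ΔU = 32600 J.

-39600 J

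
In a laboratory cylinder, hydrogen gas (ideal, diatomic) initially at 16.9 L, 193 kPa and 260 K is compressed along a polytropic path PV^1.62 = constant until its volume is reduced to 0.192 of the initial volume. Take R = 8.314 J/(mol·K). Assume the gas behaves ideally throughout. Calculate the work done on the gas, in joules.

n = P₁V₁/(RT₁) = 193×16.9/(8.314×260) = 1.51 mol.
Polytropic n=1.62: T₂ = T₁(V₁/V₂)^(n−1) = 260×(5.21)^0.62 = 723 K; P₂ = P₁(V₁/V₂)^n = 2800 kPa.
W = (P₁V₁−P₂V₂)/(n−1) = (193×16.9−2800×3.24)/0.62 = -9370 J.
Work done on the gas = −W_by = 9370 J.

9370 J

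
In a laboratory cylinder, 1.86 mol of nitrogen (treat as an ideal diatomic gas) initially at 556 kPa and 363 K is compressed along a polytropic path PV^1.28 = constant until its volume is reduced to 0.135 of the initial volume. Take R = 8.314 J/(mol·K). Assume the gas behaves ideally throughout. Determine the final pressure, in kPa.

7220 kPa

V₁ = nRT₁/P₁ = 1.86×8.314×363/556 = 10.1 L.
Polytropic n=1.28: T₂ = T₁(V₁/V₂)^(n−1) = 363×(7.41)^0.28 = 636 K; P₂ = P₁(V₁/V₂)^n = 7220 kPa.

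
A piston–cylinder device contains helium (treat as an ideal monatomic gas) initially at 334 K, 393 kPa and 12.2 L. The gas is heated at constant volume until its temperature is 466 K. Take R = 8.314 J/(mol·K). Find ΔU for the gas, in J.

n = P₁V₁/(RT₁) = 393×12.2/(8.314×334) = 1.73 mol.
Isochoric: V stays 12.2 L; P/T = const ⇒ T₂ = 466 K, P₂ = 548 kPa.
For an ideal gas ΔU = nCvΔT with Cv = (3/2)R = 12.5 J/(mol·K).
ΔU = 1.73×12.5×(466−334) = 2840 J.

2840 J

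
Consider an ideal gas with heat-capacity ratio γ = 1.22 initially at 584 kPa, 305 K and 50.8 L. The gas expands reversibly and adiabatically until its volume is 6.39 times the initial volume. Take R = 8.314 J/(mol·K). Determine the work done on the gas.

-45200 J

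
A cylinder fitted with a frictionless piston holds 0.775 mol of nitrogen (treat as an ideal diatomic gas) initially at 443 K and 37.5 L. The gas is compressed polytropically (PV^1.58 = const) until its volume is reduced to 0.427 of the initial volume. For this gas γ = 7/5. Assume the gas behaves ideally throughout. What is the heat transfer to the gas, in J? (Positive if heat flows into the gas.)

P₁ = nRT₁/V₁ = 0.775×8.314×443/37.5 = 76.1 kPa.
Polytropic n=1.58: T₂ = T₁(V₁/V₂)^(n−1) = 443×(2.34)^0.58 = 726 K; P₂ = P₁(V₁/V₂)^n = 292 kPa.
W = (P₁V₁−P₂V₂)/(n−1) = (76.1×37.5−292×16.0)/0.58 = -3140 J.
ΔU = nCvΔT = 0.775×20.8×(726−443) = 4550 J.
Q = ΔU + W = 1410 J.

1410 J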